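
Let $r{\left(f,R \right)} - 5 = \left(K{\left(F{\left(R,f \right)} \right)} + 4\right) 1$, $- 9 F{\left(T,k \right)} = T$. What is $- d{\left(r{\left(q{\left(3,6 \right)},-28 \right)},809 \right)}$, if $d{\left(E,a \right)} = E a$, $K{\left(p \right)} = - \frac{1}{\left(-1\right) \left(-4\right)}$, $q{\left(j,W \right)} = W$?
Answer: $- \frac{28315}{4} \approx -7078.8$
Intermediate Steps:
$F{\left(T,k \right)} = - \frac{T}{9}$
$K{\left(p \right)} = - \frac{1}{4}$
$r{\left(f,R \right)} = \frac{35}{4}$ ($r{\left(f,R \right)} = 5 + \left(- \frac{1}{4} + 4\right) 1 = 5 + \frac{15}{4} \cdot 1 = 5 + \frac{15}{4} = \frac{35}{4}$)
$- d{\left(r{\left(q{\left(3,6 \right)},-28 \right)},809 \right)} = - \frac{35 \cdot 809}{4} = \left(-1\right) \frac{28315}{4} = - \frac{28315}{4}$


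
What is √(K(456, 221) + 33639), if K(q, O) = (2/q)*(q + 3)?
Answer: √48577623/38 ≈ 183.41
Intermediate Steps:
K(q, O) = 2*(3 + q)/q (K(q, O) = (2/q)*(3 + q) = 2*(3 + q)/q)
√(K(456, 221) + 33639) = √((2 + 6/456) + 33639) = √((2 + 6*(1/456)) + 33639) = √((2 + 1/76) + 33639) = √(153/76 + 33639) = √(2556717/76) = √48577623/38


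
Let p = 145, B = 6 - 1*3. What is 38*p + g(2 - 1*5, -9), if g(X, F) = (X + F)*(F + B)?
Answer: 5582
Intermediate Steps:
B = 3 (B = 6 - 3 = 3)
g(X, F) = (3 + F)*(F + X) (g(X, F) = (X + F)*(F + 3) = (F + X)*(3 + F) = (3 + F)*(F + X))
38*p + g(2 - 1*5, -9) = 38*145 + ((-9)² + 3*(-9) + 3*(2 - 1*5) - 9*(2 - 1*5)) = 5510 + (81 - 27 + 3*(2 - 5) - 9*(2 - 5)) = 5510 + (81 - 27 + 3*(-3) - 9*(-3)) = 5510 + (81 - 27 - 9 + 27) = 5510 + 72 = 5582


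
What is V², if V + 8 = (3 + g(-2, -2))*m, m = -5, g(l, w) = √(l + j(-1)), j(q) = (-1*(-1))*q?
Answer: 454 + 230*I*√3 ≈ 454.0 + 398.37*I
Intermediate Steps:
j(q) = q (j(q) = 1*q = q)
g(l, w) = √(-1 + l) (g(l, w) = √(l - 1) = √(-1 + l))
V = -23 - 5*I*√3 (V = -8 + (3 + √(-1 - 2))*(-5) = -8 + (3 + √(-3))*(-5) = -8 + (3 + I*√3)*(-5) = -8 + (-15 - 5*I*√3) = -23 - 5*I*√3 ≈ -23.0 - 8.6602*I)
V² = (-23 - 5*I*√3)²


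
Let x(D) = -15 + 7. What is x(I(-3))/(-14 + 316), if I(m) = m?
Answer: -4/151 ≈ -0.026490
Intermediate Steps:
x(D) = -8
x(I(-3))/(-14 + 316) = -8/(-14 + 316) = -8/302 = -8*1/302 = -4/151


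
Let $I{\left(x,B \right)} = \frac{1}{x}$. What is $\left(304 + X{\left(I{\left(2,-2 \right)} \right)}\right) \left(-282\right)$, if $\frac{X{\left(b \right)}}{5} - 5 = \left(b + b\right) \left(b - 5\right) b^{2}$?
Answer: $- \frac{364767}{4} \approx -91192.0$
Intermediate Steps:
$X{\left(b \right)} = 25 + 10 b^{3} \left(-5 + b\right)$ ($X{\left(b \right)} = 25 + 5 \left(b + b\right) \left(b - 5\right) b^{2} = 25 + 5 \cdot 2 b \left(-5 + b\right) b^{2} = 25 + 5 \cdot 2 b^{3} \left(-5 + b\right) = 25 + 10 b^{3} \left(-5 + b\right)$)
$\left(304 + X{\left(I{\left(2,-2 \right)} \right)}\right) \left(-282\right) = \left(304 + \left(25 - 50 \left(\frac{1}{2}\right)^{3} + 10 \left(\frac{1}{2}\right)^{4}\right)\right) \left(-282\right) = \left(304 + \left(25 - \frac{50}{8} + \frac{10}{16}\right)\right) \left(-282\right) = \left(304 + \left(25 - \frac{25}{4} + 10 \cdot \frac{1}{16}\right)\right) \left(-282\right) = \left(304 + \left(25 - \frac{25}{4} + \frac{5}{8}\right)\right) \left(-282\right) = \left(304 + \frac{155}{8}\right) \left(-282\right) = \frac{2587}{8} \left(-282\right) = - \frac{364767}{4}$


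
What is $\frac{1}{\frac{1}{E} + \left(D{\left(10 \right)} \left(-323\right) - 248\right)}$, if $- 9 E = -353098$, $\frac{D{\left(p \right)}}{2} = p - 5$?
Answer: $- \frac{353098}{1228074835} \approx -0.00028752$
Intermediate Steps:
$D{\left(p \right)} = -10 + 2 p$ ($D{\left(p \right)} = 2 \left(p - 5\right) = 2 \left(-5 + p\right) = -10 + 2 p$)
$E = \frac{353098}{9}$ ($E = \left(- \frac{1}{9}\right) \left(-353098\right) = \frac{353098}{9} \approx 39233.0$)
$\frac{1}{\frac{1}{E} + \left(D{\left(10 \right)} \left(-323\right) - 248\right)} = \frac{1}{\frac{1}{\frac{353098}{9}} + \left(\left(-10 + 2 \cdot 10\right) \left(-323\right) - 248\right)} = \frac{1}{\frac{9}{353098} + \left(\left(-10 + 20\right) \left(-323\right) - 248\right)} = \frac{1}{\frac{9}{353098} + \left(10 \left(-323\right) - 248\right)} = \frac{1}{\frac{9}{353098} - 3478} = \frac{1}{- \frac{1228074835}{353098}} = - \frac{353098}{1228074835}$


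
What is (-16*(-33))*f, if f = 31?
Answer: 16368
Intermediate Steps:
(-16*(-33))*f = -16*(-33)*31 = 528*31 = 16368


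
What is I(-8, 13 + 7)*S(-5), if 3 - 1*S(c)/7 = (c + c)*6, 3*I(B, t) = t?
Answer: 2940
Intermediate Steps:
I(B, t) = t/3
S(c) = 21 - 84*c (S(c) = 21 - 7*(c + c)*6 = 21 - 7*2*c*6 = 21 - 84*c)
I(-8, 13 + 7)*S(-5) = ((13 + 7)/3)*(21 - 84*(-5)) = ((⅓)*20)*(21 + 420) = (20/3)*441 = 2940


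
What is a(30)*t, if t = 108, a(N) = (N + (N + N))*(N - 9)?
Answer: 204120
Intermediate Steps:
a(N) = 3*N*(-9 + N) (a(N) = (N + 2*N)*(-9 + N) = (3*N)*(-9 + N) = 3*N*(-9 + N))
a(30)*t = (3*30*(-9 + 30))*108 = (3*30*21)*108 = 1890*108 = 204120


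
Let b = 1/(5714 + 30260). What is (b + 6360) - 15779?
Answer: -338839105/35974 ≈ -9419.0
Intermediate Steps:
b = 1/35974 ≈ 2.7798e-5
(b + 6360) - 15779 = (1/35974 + 6360) - 15779 = 228794641/35974 - 15779 = -338839105/35974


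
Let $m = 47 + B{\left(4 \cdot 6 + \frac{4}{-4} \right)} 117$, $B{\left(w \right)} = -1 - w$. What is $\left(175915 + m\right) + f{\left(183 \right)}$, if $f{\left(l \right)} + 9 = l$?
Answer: $173328$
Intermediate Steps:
$f{\left(l \right)} = -9 + l$
$m = -2761$ ($m = 47 + \left(-1 - \left(4 \cdot 6 + \frac{4}{-4}\right)\right) 117 = 47 + \left(-1 - \left(24 + 4 \left(- \frac{1}{4}\right)\right)\right) 117 = 47 + \left(-1 - \left(24 - 1\right)\right) 117 = 47 + \left(-1 - 23\right) 117 = 47 - 2808 = -2761$)
$\left(175915 + m\right) + f{\left(183 \right)} = \left(175915 - 2761\right) + \left(-9 + 183\right) = 173154 + 174 = 173328$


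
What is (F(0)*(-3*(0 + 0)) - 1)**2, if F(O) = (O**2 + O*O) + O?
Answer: 1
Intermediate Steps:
F(O) = O + 2*O**2 (F(O) = (O**2 + O**2) + O = 2*O**2 + O = O + 2*O**2)
(F(0)*(-3*(0 + 0)) - 1)**2 = ((0*(1 + 2*0))*(-3*(0 + 0)) - 1)**2 = ((0*(1 + 0))*(-3*0) - 1)**2 = ((0*1)*0 - 1)**2 = (0*0 - 1)**2 = (0 - 1)**2 = (-1)**2 = 1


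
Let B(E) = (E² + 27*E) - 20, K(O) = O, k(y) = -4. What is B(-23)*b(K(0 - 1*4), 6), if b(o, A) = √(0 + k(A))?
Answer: -224*I ≈ -224.0*I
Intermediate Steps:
b(o, A) = 2*I (b(o, A) = √(0 - 4) = √(-4) = 2*I)
B(E) = -20 + E² + 27*E
B(-23)*b(K(0 - 1*4), 6) = (-20 + (-23)² + 27*(-23))*(2*I) = (-20 + 529 - 621)*(2*I) = -224*I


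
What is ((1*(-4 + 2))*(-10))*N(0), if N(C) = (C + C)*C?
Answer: 0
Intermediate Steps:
N(C) = 2*C² (N(C) = (2*C)*C = 2*C²)
((1*(-4 + 2))*(-10))*N(0) = ((1*(-4 + 2))*(-10))*(2*0²) = ((1*(-2))*(-10))*(2*0) = -2*(-10)*0 = 20*0 = 0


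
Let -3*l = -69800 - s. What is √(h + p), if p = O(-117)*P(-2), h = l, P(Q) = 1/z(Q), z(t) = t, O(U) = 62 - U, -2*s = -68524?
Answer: √1245522/6 ≈ 186.00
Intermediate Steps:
s = 34262 (s = -½*(-68524) = 34262)
P(Q) = 1/Q
l = 104062/3 (l = -(-69800 - 1*34262)/3 = -(-69800 - 34262)/3 = -⅓*(-104062) = 104062/3 ≈ 34687.)
h = 104062/3 ≈ 34687.
p = -179/2 (p = (62 - 1*(-117))/(-2) = (62 + 117)*(-½) = 179*(-½) = -179/2 ≈ -89.500)
√(h + p) = √(104062/3 - 179/2) = √(207587/6) = √1245522/6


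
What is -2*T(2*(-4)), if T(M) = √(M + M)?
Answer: -8*I ≈ -8.0*I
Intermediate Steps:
T(M) = √2*√M (T(M) = √(2*M) = √2*√M)
-2*T(2*(-4)) = -2*√2*√(2*(-4)) = -2*√2*√(-8) = -2*√2*2*I*√2 = -8*I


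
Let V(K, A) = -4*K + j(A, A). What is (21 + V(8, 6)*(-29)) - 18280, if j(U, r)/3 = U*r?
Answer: -20463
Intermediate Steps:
j(U, r) = 3*U*r (j(U, r) = 3*(U*r) = 3*U*r)
V(K, A) = -4*K + 3*A**2 (V(K, A) = -4*K + 3*A*A = -4*K + 3*A**2)
(21 + V(8, 6)*(-29)) - 18280 = (21 + (-4*8 + 3*6**2)*(-29)) - 18280 = (21 + (-32 + 3*36)*(-29)) - 18280 = (21 + (-32 + 108)*(-29)) - 18280 = (21 + 76*(-29)) - 18280 = (21 - 2204) - 18280 = -2183 - 18280 = -20463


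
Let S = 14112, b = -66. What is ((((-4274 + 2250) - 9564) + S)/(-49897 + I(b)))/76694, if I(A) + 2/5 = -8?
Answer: -6310/9568611869 ≈ -6.5945e-7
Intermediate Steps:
I(A) = -42/5 (I(A) = -⅖ - 8 = -42/5)
((((-4274 + 2250) - 9564) + S)/(-49897 + I(b)))/76694 = ((((-4274 + 2250) - 9564) + 14112)/(-49897 - 42/5))/76694 = (((-2024 - 9564) + 14112)/(-249527/5))*(1/76694) = ((-11588 + 14112)*(-5/249527))*(1/76694) = (2524*(-5/249527))*(1/76694) = -12620/249527*1/76694 = -6310/9568611869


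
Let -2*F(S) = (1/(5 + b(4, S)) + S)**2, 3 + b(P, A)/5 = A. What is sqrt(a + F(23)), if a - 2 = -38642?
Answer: 4*I*sqrt(26807783)/105 ≈ 197.24*I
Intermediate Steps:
a = -38640 (a = 2 - 38642 = -38640)
b(P, A) = -15 + 5*A
F(S) = -(S + 1/(-10 + 5*S))**2/2 (F(S) = -(1/(5 + (-15 + 5*S)) + S)**2/2 = -(1/(-10 + 5*S) + S)**2/2 = -(S + 1/(-10 + 5*S))**2/2)
sqrt(a + F(23)) = sqrt(-38640 - (1 - 10*23 + 5*23**2)**2/(50*(-2 + 23)**2)) = sqrt(-38640 - 1/50*(1 - 230 + 5*529)**2/21**2) = sqrt(-38640 - 1/50*1/441*(1 - 230 + 2645)**2) = sqrt(-38640 - 1/50*1/441*2416**2) = sqrt(-38640 - 1/50*1/441*5837056) = sqrt(-38640 - 2918528/11025) = sqrt(-428924528/11025) = 4*I*sqrt(26807783)/105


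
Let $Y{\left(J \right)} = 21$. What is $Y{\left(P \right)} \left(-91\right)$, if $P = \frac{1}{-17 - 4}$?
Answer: $-1911$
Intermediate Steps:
$P = - \frac{1}{21}$ ($P = \frac{1}{-21} = - \frac{1}{21} \approx -0.047619$)
$Y{\left(P \right)} \left(-91\right) = 21 \left(-91\right) = -1911$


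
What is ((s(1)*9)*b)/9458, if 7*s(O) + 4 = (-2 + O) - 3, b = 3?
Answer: -108/33103 ≈ -0.0032625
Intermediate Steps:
s(O) = -9/7 + O/7 (s(O) = -4/7 + ((-2 + O) - 3)/7 = -4/7 + (-5 + O)/7 = -4/7 + (-5/7 + O/7) = -9/7 + O/7)
((s(1)*9)*b)/9458 = (((-9/7 + (⅐)*1)*9)*3)/9458 = (((-9/7 + ⅐)*9)*3)*(1/9458) = (-8/7*9*3)*(1/9458) = -72/7*3*(1/9458) = -216/7*1/9458 = -108/33103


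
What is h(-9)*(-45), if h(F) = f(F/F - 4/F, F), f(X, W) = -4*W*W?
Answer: 14580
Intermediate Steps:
f(X, W) = -4*W**2
h(F) = -4*F**2
h(-9)*(-45) = -4*(-9)**2*(-45) = -4*81*(-45) = -324*(-45) = 14580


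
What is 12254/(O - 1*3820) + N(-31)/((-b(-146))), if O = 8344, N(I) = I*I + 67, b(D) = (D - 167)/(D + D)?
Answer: -677080361/708006 ≈ -956.32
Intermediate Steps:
b(D) = (-167 + D)/(2*D) (b(D) = (-167 + D)/((2*D)) = (-167 + D)*(1/(2*D)) = (-167 + D)/(2*D))
N(I) = 67 + I**2 (N(I) = I**2 + 67 = 67 + I**2)
12254/(O - 1*3820) + N(-31)/((-b(-146))) = 12254/(8344 - 1*3820) + (67 + (-31)**2)/((-(-167 - 146)/(2*(-146)))) = 12254/(8344 - 3820) + (67 + 961)/((-(-1)*(-313)/(2*146))) = 12254/4524 + 1028/((-1*313/292)) = 12254*(1/4524) + 1028/(-313/292) = 6127/2262 + 1028*(-292/313) = 6127/2262 - 300176/313 = -677080361/708006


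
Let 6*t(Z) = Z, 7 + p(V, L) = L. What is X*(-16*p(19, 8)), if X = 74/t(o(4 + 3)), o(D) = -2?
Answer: 3552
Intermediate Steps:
p(V, L) = -7 + L
t(Z) = Z/6
X = -222 (X = 74/(((1/6)*(-2))) = 74/(-1/3) = 74*(-3) = -222)
X*(-16*p(19, 8)) = -(-222)*16*(-7 + 8) = -(-222)*16*1 = -(-222)*16 = -222*(-16) = 3552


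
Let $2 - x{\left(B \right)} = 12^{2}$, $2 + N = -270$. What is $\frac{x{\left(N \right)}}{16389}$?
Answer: $- \frac{142}{16389} \approx -0.0086643$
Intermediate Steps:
$N = -272$ ($N = -2 - 270 = -272$)
$x{\left(B \right)} = -142$ ($x{\left(B \right)} = 2 - 12^{2} = 2 - 144 = -142$)
$\frac{x{\left(N \right)}}{16389} = - \frac{142}{16389}$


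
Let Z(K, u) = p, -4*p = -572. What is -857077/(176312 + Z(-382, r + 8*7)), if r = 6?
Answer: -857077/176455 ≈ -4.8572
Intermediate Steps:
p = 143 (p = -1/4*(-572) = 143)
Z(K, u) = 143
-857077/(176312 + Z(-382, r + 8*7)) = -857077/(176312 + 143) = -857077/176455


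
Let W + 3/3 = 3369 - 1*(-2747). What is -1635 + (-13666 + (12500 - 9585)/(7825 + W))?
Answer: -42658605/2788 ≈ -15301.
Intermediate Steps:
W = 6115 (W = -1 + (3369 - 1*(-2747)) = -1 + (3369 + 2747) = -1 + 6116 = 6115)
-1635 + (-13666 + (12500 - 9585)/(7825 + W)) = -1635 + (-13666 + (12500 - 9585)/(7825 + 6115)) = -1635 + (-13666 + 2915/13940) = -1635 + (-13666 + 2915*(1/13940)) = -1635 + (-13666 + 583/2788) = -1635 - 38100225/2788 = -42658605/2788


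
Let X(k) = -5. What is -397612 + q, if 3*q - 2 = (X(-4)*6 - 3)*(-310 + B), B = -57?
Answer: -1180723/3 ≈ -3.9357e+5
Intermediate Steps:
q = 12113/3 (q = ⅔ + ((-5*6 - 3)*(-310 - 57))/3 = ⅔ + ((-30 - 3)*(-367))/3 = ⅔ + (-33*(-367))/3 = ⅔ + (⅓)*12111 = ⅔ + 4037 = 12113/3 ≈ 4037.7)
-397612 + q = -397612 + 12113/3 = -1180723/3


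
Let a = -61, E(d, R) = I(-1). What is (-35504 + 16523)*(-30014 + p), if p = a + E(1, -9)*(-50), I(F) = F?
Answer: 569904525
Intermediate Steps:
E(d, R) = -1
p = -11 (p = -61 - 1*(-50) = -61 + 50 = -11)
(-35504 + 16523)*(-30014 + p) = (-35504 + 16523)*(-30014 - 11) = -18981*(-30025) = 569904525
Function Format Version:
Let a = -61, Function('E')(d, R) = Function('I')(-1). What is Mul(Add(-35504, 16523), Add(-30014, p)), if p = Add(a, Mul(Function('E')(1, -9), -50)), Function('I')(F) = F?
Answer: 569904525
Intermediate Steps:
Function('E')(d, R) = -1
p = -11 (p = Add(-61, Mul(-1, -50)) = Add(-61, 50) = -11)
Mul(Add(-35504, 16523), Add(-30014, p)) = Mul(Add(-35504, 16523), Add(-30014, -11)) = Mul(-18981, -30025) = 569904525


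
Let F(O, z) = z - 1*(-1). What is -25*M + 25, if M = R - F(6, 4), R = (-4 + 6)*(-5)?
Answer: 400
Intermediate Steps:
F(O, z) = 1 + z (F(O, z) = z + 1 = 1 + z)
R = -10 (R = 2*(-5) = -10)
M = -15 (M = -10 - (1 + 4) = -10 - 1*5 = -10 - 5 = -15)
-25*M + 25 = -25*(-15) + 25 = 375 + 25 = 400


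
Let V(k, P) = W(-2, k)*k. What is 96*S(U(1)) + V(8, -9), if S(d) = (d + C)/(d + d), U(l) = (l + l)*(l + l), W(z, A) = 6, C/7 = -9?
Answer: -660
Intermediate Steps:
C = -63 (C = 7*(-9) = -63)
U(l) = 4*l² (U(l) = (2*l)*(2*l) = 4*l²)
V(k, P) = 6*k
S(d) = (-63 + d)/(2*d) (S(d) = (d - 63)/(d + d) = (-63 + d)/((2*d)) = (-63 + d)*(1/(2*d)) = (-63 + d)/(2*d))
96*S(U(1)) + V(8, -9) = 96*((-63 + 4*1²)/(2*((4*1²)))) + 6*8 = 96*((-63 + 4*1)/(2*((4*1)))) + 48 = 96*((½)*(-63 + 4)/4) + 48 = 96*((½)*(¼)*(-59)) + 48 = 96*(-59/8) + 48 = -708 + 48 = -660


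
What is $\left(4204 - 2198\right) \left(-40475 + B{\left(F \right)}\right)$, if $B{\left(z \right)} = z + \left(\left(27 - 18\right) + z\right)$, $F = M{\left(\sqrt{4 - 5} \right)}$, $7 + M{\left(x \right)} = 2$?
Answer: $-81194856$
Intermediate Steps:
$M{\left(x \right)} = -5$ ($M{\left(x \right)} = -7 + 2 = -5$)
$F = -5$
$B{\left(z \right)} = 9 + 2 z$ ($B{\left(z \right)} = z + \left(9 + z\right) = 9 + 2 z$)
$\left(4204 - 2198\right) \left(-40475 + B{\left(F \right)}\right) = \left(4204 - 2198\right) \left(-40475 + \left(9 + 2 \left(-5\right)\right)\right) = 2006 \left(-40475 + \left(9 - 10\right)\right) = 2006 \left(-40475 - 1\right) = 2006 \left(-40476\right) = -81194856$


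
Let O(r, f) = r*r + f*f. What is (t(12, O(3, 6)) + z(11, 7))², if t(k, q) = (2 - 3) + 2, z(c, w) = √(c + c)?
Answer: (1 + √22)² ≈ 32.381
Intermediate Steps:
z(c, w) = √2*√c (z(c, w) = √(2*c) = √2*√c)
O(r, f) = f² + r² (O(r, f) = r² + f² = f² + r²)
t(k, q) = 1 (t(k, q) = -1 + 2 = 1)
(t(12, O(3, 6)) + z(11, 7))² = (1 + √2*√11)² = (1 + √22)²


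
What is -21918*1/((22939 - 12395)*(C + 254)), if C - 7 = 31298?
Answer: -10959/166379048 ≈ -6.5868e-5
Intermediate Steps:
C = 31305 (C = 7 + 31298 = 31305)
-21918*1/((22939 - 12395)*(C + 254)) = -21918*1/((22939 - 12395)*(31305 + 254)) = -21918/(31559*10544) = -21918/332758096 = -21918*1/332758096 = -10959/166379048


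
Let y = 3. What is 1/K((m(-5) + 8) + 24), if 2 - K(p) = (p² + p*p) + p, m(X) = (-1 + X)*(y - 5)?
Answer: -1/3914 ≈ -0.00025549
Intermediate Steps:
m(X) = 2 - 2*X (m(X) = (-1 + X)*(3 - 5) = (-1 + X)*(-2) = 2 - 2*X)
K(p) = 2 - p - 2*p² (K(p) = 2 - ((p² + p*p) + p) = 2 - ((p² + p²) + p) = 2 - (2*p² + p) = 2 - (p + 2*p²) = 2 + (-p - 2*p²) = 2 - p - 2*p²)
1/K((m(-5) + 8) + 24) = 1/(2 - (((2 - 2*(-5)) + 8) + 24) - 2*(((2 - 2*(-5)) + 8) + 24)²) = 1/(2 - (((2 + 10) + 8) + 24) - 2*(((2 + 10) + 8) + 24)²) = 1/(2 - ((12 + 8) + 24) - 2*((12 + 8) + 24)²) = 1/(2 - (20 + 24) - 2*(20 + 24)²) = 1/(2 - 1*44 - 2*44²) = 1/(2 - 44 - 2*1936) = 1/(2 - 44 - 3872) = 1/(-3914) = -1/3914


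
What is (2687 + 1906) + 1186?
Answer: 5779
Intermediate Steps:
(2687 + 1906) + 1186 = 4593 + 1186 = 5779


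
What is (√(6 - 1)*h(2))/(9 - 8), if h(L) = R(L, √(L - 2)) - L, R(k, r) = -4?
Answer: -6*√5 ≈ -13.416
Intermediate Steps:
h(L) = -4 - L
(√(6 - 1)*h(2))/(9 - 8) = (√(6 - 1)*(-4 - 1*2))/(9 - 8) = (√5*(-4 - 2))/1 = (√5*(-6))*1 = -6*√5*1 = -6*√5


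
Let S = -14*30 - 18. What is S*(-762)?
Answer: 333756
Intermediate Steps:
S = -438 (S = -420 - 18 = -438)
S*(-762) = -438*(-762) = 333756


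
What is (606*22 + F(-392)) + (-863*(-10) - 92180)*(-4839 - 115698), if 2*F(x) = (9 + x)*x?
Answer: 10070954750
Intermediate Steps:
F(x) = x*(9 + x)/2 (F(x) = ((9 + x)*x)/2 = (x*(9 + x))/2 = x*(9 + x)/2)
(606*22 + F(-392)) + (-863*(-10) - 92180)*(-4839 - 115698) = (606*22 + (½)*(-392)*(9 - 392)) + (-863*(-10) - 92180)*(-4839 - 115698) = (13332 + (½)*(-392)*(-383)) + (8630 - 92180)*(-120537) = (13332 + 75068) - 83550*(-120537) = 88400 + 10070866350 = 10070954750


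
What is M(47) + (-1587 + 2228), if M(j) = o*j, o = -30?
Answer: -769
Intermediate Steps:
M(j) = -30*j
M(47) + (-1587 + 2228) = -30*47 + (-1587 + 2228) = -1410 + 641 = -769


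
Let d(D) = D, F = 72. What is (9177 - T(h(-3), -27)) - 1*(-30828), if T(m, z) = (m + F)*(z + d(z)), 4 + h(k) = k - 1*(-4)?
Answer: 43731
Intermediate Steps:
h(k) = k (h(k) = -4 + (k - 1*(-4)) = -4 + (k + 4) = -4 + (4 + k) = k)
T(m, z) = 2*z*(72 + m) (T(m, z) = (m + 72)*(z + z) = (72 + m)*(2*z) = 2*z*(72 + m))
(9177 - T(h(-3), -27)) - 1*(-30828) = (9177 - 2*(-27)*(72 - 3)) - 1*(-30828) = (9177 - 2*(-27)*69) + 30828 = (9177 - 1*(-3726)) + 30828 = (9177 + 3726) + 30828 = 12903 + 30828 = 43731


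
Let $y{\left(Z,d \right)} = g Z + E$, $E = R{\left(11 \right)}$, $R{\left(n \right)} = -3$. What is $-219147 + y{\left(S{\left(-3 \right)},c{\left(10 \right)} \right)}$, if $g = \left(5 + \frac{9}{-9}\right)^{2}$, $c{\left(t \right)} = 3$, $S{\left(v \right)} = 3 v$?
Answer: $-219294$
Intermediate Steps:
$g = 16$ ($g = \left(5 + 9 \left(- \frac{1}{9}\right)\right)^{2} = \left(5 - 1\right)^{2} = 4^{2} = 16$)
$E = -3$
$y{\left(Z,d \right)} = -3 + 16 Z$ ($y{\left(Z,d \right)} = 16 Z - 3 = -3 + 16 Z$)
$-219147 + y{\left(S{\left(-3 \right)},c{\left(10 \right)} \right)} = -219147 + \left(-3 + 16 \cdot 3 \left(-3\right)\right) = -219147 + \left(-3 + 16 \left(-9\right)\right) = -219147 - 147 = -219294$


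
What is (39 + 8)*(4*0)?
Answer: 0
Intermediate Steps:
(39 + 8)*(4*0) = 47*0 = 0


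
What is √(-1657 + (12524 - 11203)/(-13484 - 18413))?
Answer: 5*I*√67436190842/31897 ≈ 40.707*I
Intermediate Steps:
√(-1657 + (12524 - 11203)/(-13484 - 18413)) = √(-1657 + 1321/(-31897)) = √(-1657 + 1321*(-1/31897)) = √(-1657 - 1321/31897) = √(-52854650/31897) = 5*I*√67436190842/31897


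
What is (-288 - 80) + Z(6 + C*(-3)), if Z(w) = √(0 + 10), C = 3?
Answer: -368 + √10 ≈ -364.84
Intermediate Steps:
Z(w) = √10
(-288 - 80) + Z(6 + C*(-3)) = (-288 - 80) + √10 = -368 + √10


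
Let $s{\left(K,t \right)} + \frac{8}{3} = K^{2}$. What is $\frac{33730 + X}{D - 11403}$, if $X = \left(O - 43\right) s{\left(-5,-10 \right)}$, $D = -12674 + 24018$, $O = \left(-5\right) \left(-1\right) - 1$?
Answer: $- \frac{32859}{59} \approx -556.93$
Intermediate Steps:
$s{\left(K,t \right)} = - \frac{8}{3} + K^{2}$
$O = 4$ ($O = 5 - 1 = 4$)
$D = 11344$
$X = -871$ ($X = \left(4 - 43\right) \left(- \frac{8}{3} + \left(-5\right)^{2}\right) = - 39 \left(- \frac{8}{3} + 25\right) = \left(-39\right) \frac{67}{3} = -871$)
$\frac{33730 + X}{D - 11403} = \frac{33730 - 871}{11344 - 11403} = \frac{32859}{-59} = 32859 \left(- \frac{1}{59}\right) = - \frac{32859}{59}$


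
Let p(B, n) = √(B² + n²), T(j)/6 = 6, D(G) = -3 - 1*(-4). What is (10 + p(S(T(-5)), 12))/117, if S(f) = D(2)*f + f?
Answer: 10/117 + 4*√37/39 ≈ 0.70934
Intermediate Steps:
D(G) = 1 (D(G) = -3 + 4 = 1)
T(j) = 36 (T(j) = 6*6 = 36)
S(f) = 2*f (S(f) = 1*f + f = f + f = 2*f)
(10 + p(S(T(-5)), 12))/117 = (10 + √((2*36)² + 12²))/117 = (10 + √(72² + 144))*(1/117) = (10 + √(5184 + 144))*(1/117) = (10 + √5328)*(1/117) = (10 + 12*√37)*(1/117) = 10/117 + 4*√37/39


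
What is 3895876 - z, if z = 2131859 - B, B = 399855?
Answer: 2163872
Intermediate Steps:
z = 1732004 (z = 2131859 - 1*399855 = 2131859 - 399855 = 1732004)
3895876 - z = 3895876 - 1*1732004 = 3895876 - 1732004 = 2163872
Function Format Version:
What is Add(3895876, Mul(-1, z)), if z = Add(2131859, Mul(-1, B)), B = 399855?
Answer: 2163872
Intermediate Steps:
z = 1732004 (z = Add(2131859, Mul(-1, 399855)) = Add(2131859, -399855) = 1732004)
Add(3895876, Mul(-1, z)) = Add(3895876, Mul(-1, 1732004)) = Add(3895876, -1732004) = 2163872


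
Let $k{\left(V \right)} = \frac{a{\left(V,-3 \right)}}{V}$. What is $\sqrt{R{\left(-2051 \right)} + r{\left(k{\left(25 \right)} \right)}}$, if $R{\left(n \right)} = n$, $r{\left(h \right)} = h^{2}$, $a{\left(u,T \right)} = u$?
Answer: $5 i \sqrt{82} \approx 45.277 i$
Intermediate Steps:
$k{\left(V \right)} = 1$ ($k{\left(V \right)} = \frac{V}{V} = 1$)
$\sqrt{R{\left(-2051 \right)} + r{\left(k{\left(25 \right)} \right)}} = \sqrt{-2051 + 1^{2}} = \sqrt{-2051 + 1} = \sqrt{-2050} = 5 i \sqrt{82}$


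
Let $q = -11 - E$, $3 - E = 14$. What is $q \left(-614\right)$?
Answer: $0$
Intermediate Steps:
$E = -11$ ($E = 3 - 14 = -11$)
$q = 0$ ($q = -11 - -11 = -11 + 11 = 0$)
$q \left(-614\right) = 0 \left(-614\right) = 0$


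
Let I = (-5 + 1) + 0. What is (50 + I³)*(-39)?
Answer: 546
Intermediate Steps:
I = -4 (I = -4 + 0 = -4)
(50 + I³)*(-39) = (50 + (-4)³)*(-39) = (50 - 64)*(-39) = -14*(-39) = 546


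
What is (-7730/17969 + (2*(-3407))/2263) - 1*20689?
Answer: -841434264339/40663847 ≈ -20692.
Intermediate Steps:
(-7730/17969 + (2*(-3407))/2263) - 1*20689 = (-7730*1/17969 - 6814*1/2263) - 20689 = (-7730/17969 - 6814/2263) - 20689 = -139933756/40663847 - 20689 = -841434264339/40663847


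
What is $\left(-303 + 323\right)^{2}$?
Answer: $400$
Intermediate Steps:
$\left(-303 + 323\right)^{2} = 20^{2} = 400$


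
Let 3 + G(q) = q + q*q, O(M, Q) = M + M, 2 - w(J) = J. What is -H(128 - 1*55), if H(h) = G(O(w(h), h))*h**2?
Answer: -106681251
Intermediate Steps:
w(J) = 2 - J
O(M, Q) = 2*M
G(q) = -3 + q + q**2 (G(q) = -3 + (q + q*q) = -3 + (q + q**2) = -3 + q + q**2)
H(h) = h**2*(1 + (4 - 2*h)**2 - 2*h) (H(h) = (-3 + 2*(2 - h) + (2*(2 - h))**2)*h**2 = (-3 + (4 - 2*h) + (4 - 2*h)**2)*h**2 = (1 + (4 - 2*h)**2 - 2*h)*h**2 = h**2*(1 + (4 - 2*h)**2 - 2*h))
-H(128 - 1*55) = -(128 - 1*55)**2*(17 - 18*(128 - 1*55) + 4*(128 - 1*55)**2) = -(128 - 55)**2*(17 - 18*(128 - 55) + 4*(128 - 55)**2) = -73**2*(17 - 18*73 + 4*73**2) = -5329*(17 - 1314 + 4*5329) = -5329*(17 - 1314 + 21316) = -5329*20019 = -1*106681251 = -106681251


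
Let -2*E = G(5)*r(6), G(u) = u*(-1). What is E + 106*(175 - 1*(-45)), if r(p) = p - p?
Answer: 23320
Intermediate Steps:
r(p) = 0
G(u) = -u
E = 0 (E = -(-1*5)*0/2 = -(-5)*0/2 = -½*0 = 0)
E + 106*(175 - 1*(-45)) = 0 + 106*(175 - 1*(-45)) = 0 + 106*(175 + 45) = 0 + 106*220 = 0 + 23320 = 23320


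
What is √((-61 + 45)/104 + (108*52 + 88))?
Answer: 5*√38558/13 ≈ 75.524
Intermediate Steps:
√((-61 + 45)/104 + (108*52 + 88)) = √(-16*1/104 + (5616 + 88)) = √(-2/13 + 5704) = √(74150/13) = 5*√38558/13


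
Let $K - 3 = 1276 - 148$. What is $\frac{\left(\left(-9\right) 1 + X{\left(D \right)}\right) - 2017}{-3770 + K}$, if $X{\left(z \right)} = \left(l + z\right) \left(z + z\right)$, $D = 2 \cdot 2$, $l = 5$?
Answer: $\frac{1954}{2639} \approx 0.74043$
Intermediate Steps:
$D = 4$
$X{\left(z \right)} = 2 z \left(5 + z\right)$ ($X{\left(z \right)} = \left(5 + z\right) \left(z + z\right) = \left(5 + z\right) 2 z = 2 z \left(5 + z\right)$)
$K = 1131$ ($K = 3 + \left(1276 - 148\right) = 3 + 1128 = 1131$)
$\frac{\left(\left(-9\right) 1 + X{\left(D \right)}\right) - 2017}{-3770 + K} = \frac{\left(\left(-9\right) 1 + 2 \cdot 4 \left(5 + 4\right)\right) - 2017}{-3770 + 1131} = \frac{\left(-9 + 2 \cdot 4 \cdot 9\right) - 2017}{-2639} = \left(\left(-9 + 72\right) - 2017\right) \left(- \frac{1}{2639}\right) = \left(63 - 2017\right) \left(- \frac{1}{2639}\right) = \left(-1954\right) \left(- \frac{1}{2639}\right) = \frac{1954}{2639}$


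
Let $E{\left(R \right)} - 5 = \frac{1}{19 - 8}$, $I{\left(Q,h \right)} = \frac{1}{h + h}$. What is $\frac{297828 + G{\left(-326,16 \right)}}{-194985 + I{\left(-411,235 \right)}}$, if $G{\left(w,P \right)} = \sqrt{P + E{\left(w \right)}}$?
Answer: $- \frac{139979160}{91642949} - \frac{940 \sqrt{638}}{1008072439} \approx -1.5275$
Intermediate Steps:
$I{\left(Q,h \right)} = \frac{1}{2 h}$
$E{\left(R \right)} = \frac{56}{11}$ ($E{\left(R \right)} = 5 + \frac{1}{19 - 8} = 5 + \frac{1}{11} = \frac{56}{11}$)
$G{\left(w,P \right)} = \sqrt{\frac{56}{11} + P}$ ($G{\left(w,P \right)} = \sqrt{P + \frac{56}{11}} = \sqrt{\frac{56}{11} + P}$)
$\frac{297828 + G{\left(-326,16 \right)}}{-194985 + I{\left(-411,235 \right)}} = \frac{297828 + \frac{\sqrt{616 + 121 \cdot 16}}{11}}{-194985 + \frac{1}{2 \cdot 235}} = \frac{297828 + \frac{\sqrt{616 + 1936}}{11}}{-194985 + \frac{1}{2} \cdot \frac{1}{235}} = \frac{297828 + \frac{\sqrt{2552}}{11}}{-194985 + \frac{1}{470}} = \frac{297828 + \frac{2 \sqrt{638}}{11}}{- \frac{91642949}{470}} = \left(297828 + \frac{2 \sqrt{638}}{11}\right) \left(- \frac{470}{91642949}\right) = - \frac{139979160}{91642949} - \frac{940 \sqrt{638}}{1008072439}$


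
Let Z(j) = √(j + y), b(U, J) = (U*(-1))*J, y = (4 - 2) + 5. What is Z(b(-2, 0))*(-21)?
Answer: -21*√7 ≈ -55.561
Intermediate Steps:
y = 7 (y = 2 + 5 = 7)
b(U, J) = -J*U (b(U, J) = (-U)*J = -J*U)
Z(j) = √(7 + j) (Z(j) = √(j + 7) = √(7 + j))
Z(b(-2, 0))*(-21) = √(7 - 1*0*(-2))*(-21) = √(7 + 0)*(-21) = √7*(-21) = -21*√7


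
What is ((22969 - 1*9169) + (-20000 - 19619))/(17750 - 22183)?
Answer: 25819/4433 ≈ 5.8243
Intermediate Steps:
((22969 - 1*9169) + (-20000 - 19619))/(17750 - 22183) = ((22969 - 9169) - 39619)/(-4433) = (13800 - 39619)*(-1/4433) = -25819*(-1/4433) = 25819/4433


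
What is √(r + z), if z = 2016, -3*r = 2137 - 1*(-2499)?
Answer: 2*√1059/3 ≈ 21.695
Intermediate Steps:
r = -4636/3 (r = -(2137 - 1*(-2499))/3 = -(2137 + 2499)/3 = -⅓*4636 = -4636/3 ≈ -1545.3)
√(r + z) = √(-4636/3 + 2016) = √(1412/3) = 2*√1059/3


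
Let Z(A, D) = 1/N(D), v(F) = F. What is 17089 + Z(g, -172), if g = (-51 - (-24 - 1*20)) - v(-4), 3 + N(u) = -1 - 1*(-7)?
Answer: 51268/3 ≈ 17089.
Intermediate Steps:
N(u) = 3 (N(u) = -3 + (-1 - 1*(-7)) = -3 + (-1 + 7) = -3 + 6 = 3)
g = -3 (g = (-51 - (-24 - 1*20)) - 1*(-4) = (-51 - (-24 - 20)) + 4 = (-51 - 1*(-44)) + 4 = (-51 + 44) + 4 = -7 + 4 = -3)
Z(A, D) = ⅓ (Z(A, D) = 1/3 = ⅓)
17089 + Z(g, -172) = 17089 + ⅓ = 51268/3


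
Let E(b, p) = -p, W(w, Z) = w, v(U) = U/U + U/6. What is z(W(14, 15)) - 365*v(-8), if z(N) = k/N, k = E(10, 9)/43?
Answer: 219703/1806 ≈ 121.65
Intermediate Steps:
v(U) = 1 + U/6 (v(U) = 1 + U*(1/6) = 1 + U/6)
k = -9/43 (k = -1*9/43 = -9*1/43 = -9/43 ≈ -0.20930)
z(N) = -9/(43*N)
z(W(14, 15)) - 365*v(-8) = -9/43/14 - 365*(1 + (1/6)*(-8)) = -9/43*1/14 - 365*(1 - 4/3) = -9/602 - 365*(-1/3) = -9/602 + 365/3 = 219703/1806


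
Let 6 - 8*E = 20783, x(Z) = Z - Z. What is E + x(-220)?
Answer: -20777/8 ≈ -2597.1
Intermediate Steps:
x(Z) = 0
E = -20777/8 (E = ¾ - ⅛*20783 = ¾ - 20783/8 = -20777/8 ≈ -2597.1)
E + x(-220) = -20777/8 + 0 = -20777/8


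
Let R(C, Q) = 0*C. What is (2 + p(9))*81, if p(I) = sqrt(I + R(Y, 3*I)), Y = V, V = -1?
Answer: 405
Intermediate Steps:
Y = -1
R(C, Q) = 0
p(I) = sqrt(I) (p(I) = sqrt(I + 0) = sqrt(I))
(2 + p(9))*81 = (2 + sqrt(9))*81 = (2 + 3)*81 = 5*81 = 405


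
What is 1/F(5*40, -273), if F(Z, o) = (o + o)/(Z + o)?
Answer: 73/546 ≈ 0.13370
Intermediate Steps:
F(Z, o) = 2*o/(Z + o) (F(Z, o) = (2*o)/(Z + o) = 2*o/(Z + o))
1/F(5*40, -273) = 1/(2*(-273)/(5*40 - 273)) = 1/(2*(-273)/(200 - 273)) = 1/(2*(-273)/(-73)) = 1/(2*(-273)*(-1/73)) = 1/(546/73) = 73/546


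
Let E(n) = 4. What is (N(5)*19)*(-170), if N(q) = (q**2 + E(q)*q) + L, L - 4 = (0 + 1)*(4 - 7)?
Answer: -148580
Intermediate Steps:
L = 1 (L = 4 + (0 + 1)*(4 - 7) = 4 + 1*(-3) = 4 - 3 = 1)
N(q) = 1 + q**2 + 4*q (N(q) = (q**2 + 4*q) + 1 = 1 + q**2 + 4*q)
(N(5)*19)*(-170) = ((1 + 5**2 + 4*5)*19)*(-170) = ((1 + 25 + 20)*19)*(-170) = (46*19)*(-170) = 874*(-170) = -148580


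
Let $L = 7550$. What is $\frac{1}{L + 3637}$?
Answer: $\frac{1}{11187} \approx 8.939 \cdot 10^{-5}$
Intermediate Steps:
$\frac{1}{L + 3637} = \frac{1}{7550 + 3637} = \frac{1}{11187}$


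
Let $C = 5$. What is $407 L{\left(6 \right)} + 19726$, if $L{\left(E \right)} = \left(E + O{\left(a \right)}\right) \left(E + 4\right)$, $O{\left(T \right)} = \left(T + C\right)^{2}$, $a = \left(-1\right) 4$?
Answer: $48216$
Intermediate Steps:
$a = -4$
$O{\left(T \right)} = \left(5 + T\right)^{2}$ ($O{\left(T \right)} = \left(T + 5\right)^{2} = \left(5 + T\right)^{2}$)
$L{\left(E \right)} = \left(1 + E\right) \left(4 + E\right)$ ($L{\left(E \right)} = \left(E + \left(5 - 4\right)^{2}\right) \left(E + 4\right) = \left(E + 1^{2}\right) \left(4 + E\right) = \left(E + 1\right) \left(4 + E\right) = \left(1 + E\right) \left(4 + E\right)$)
$407 L{\left(6 \right)} + 19726 = 407 \left(4 + 6^{2} + 5 \cdot 6\right) + 19726 = 407 \left(4 + 36 + 30\right) + 19726 = 407 \cdot 70 + 19726 = 28490 + 19726 = 48216$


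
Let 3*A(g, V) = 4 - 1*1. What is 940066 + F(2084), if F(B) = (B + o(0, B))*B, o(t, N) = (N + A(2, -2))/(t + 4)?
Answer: 6369407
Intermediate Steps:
A(g, V) = 1 (A(g, V) = (4 - 1*1)/3 = (4 - 1)/3 = (1/3)*3 = 1)
o(t, N) = (1 + N)/(4 + t) (o(t, N) = (N + 1)/(t + 4) = (1 + N)/(4 + t))
F(B) = B*(1/4 + 5*B/4) (F(B) = (B + (1 + B)/(4 + 0))*B = (B + (1 + B)/4)*B = (B + (1/4 + B/4))*B = (1/4 + 5*B/4)*B = B*(1/4 + 5*B/4))
940066 + F(2084) = 940066 + (1/4)*2084*(1 + 5*2084) = 940066 + (1/4)*2084*(1 + 10420) = 940066 + (1/4)*2084*10421 = 940066 + 5429341 = 6369407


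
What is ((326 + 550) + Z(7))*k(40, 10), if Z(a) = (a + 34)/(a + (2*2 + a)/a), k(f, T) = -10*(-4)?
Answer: 105694/3 ≈ 35231.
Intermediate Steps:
k(f, T) = 40
Z(a) = (34 + a)/(a + (4 + a)/a)
((326 + 550) + Z(7))*k(40, 10) = ((326 + 550) + 7*(34 + 7)/(4 + 7 + 7²))*40 = (876 + 7*41/(4 + 7 + 49))*40 = (876 + 7*41/60)*40 = (876 + 7*(1/60)*41)*40 = (876 + 287/60)*40 = (52847/60)*40 = 105694/3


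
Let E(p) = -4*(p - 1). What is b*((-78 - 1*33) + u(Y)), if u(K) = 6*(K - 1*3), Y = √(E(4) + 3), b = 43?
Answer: -5547 + 774*I ≈ -5547.0 + 774.0*I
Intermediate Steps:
E(p) = 4 - 4*p (E(p) = -4*(-1 + p) = 4 - 4*p)
Y = 3*I (Y = √((4 - 4*4) + 3) = √((4 - 16) + 3) = √(-12 + 3) = √(-9) = 3*I ≈ 3.0*I)
u(K) = -18 + 6*K (u(K) = 6*(K - 3) = 6*(-3 + K) = -18 + 6*K)
b*((-78 - 1*33) + u(Y)) = 43*((-78 - 1*33) + (-18 + 6*(3*I))) = 43*((-78 - 33) + (-18 + 18*I)) = 43*(-111 + (-18 + 18*I)) = 43*(-129 + 18*I) = -5547 + 774*I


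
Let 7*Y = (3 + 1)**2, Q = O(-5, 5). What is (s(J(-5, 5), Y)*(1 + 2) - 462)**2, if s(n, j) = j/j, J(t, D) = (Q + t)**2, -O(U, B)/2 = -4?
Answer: 210681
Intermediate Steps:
O(U, B) = 8 (O(U, B) = -2*(-4) = 8)
Q = 8
Y = 16/7 (Y = (3 + 1)**2/7 = (1/7)*4**2 = (1/7)*16 = 16/7 ≈ 2.2857)
J(t, D) = (8 + t)**2
s(n, j) = 1
(s(J(-5, 5), Y)*(1 + 2) - 462)**2 = (1*(1 + 2) - 462)**2 = (1*3 - 462)**2 = (3 - 462)**2 = (-459)**2 = 210681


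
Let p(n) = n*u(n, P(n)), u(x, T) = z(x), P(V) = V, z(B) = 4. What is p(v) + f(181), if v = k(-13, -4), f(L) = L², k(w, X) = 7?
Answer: 32789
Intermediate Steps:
v = 7
u(x, T) = 4
p(n) = 4*n (p(n) = n*4 = 4*n)
p(v) + f(181) = 4*7 + 181² = 28 + 32761 = 32789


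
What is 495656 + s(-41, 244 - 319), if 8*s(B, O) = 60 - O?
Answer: 3965383/8 ≈ 4.9567e+5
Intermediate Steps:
s(B, O) = 15/2 - O/8 (s(B, O) = (60 - O)/8 = 15/2 - O/8)
495656 + s(-41, 244 - 319) = 495656 + (15/2 - (244 - 319)/8) = 495656 + (15/2 - ⅛*(-75)) = 495656 + (15/2 + 75/8) = 495656 + 135/8 = 3965383/8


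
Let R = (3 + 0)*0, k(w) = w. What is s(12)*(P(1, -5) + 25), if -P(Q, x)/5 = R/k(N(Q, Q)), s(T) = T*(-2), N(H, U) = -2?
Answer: -600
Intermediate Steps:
R = 0 (R = 3*0 = 0)
s(T) = -2*T
P(Q, x) = 0 (P(Q, x) = -0/(-2) = -0*(-1)/2 = -5*0 = 0)
s(12)*(P(1, -5) + 25) = (-2*12)*(0 + 25) = -24*25 = -600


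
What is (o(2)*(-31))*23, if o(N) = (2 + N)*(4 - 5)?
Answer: 2852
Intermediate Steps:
o(N) = -2 - N (o(N) = (2 + N)*(-1) = -2 - N)
(o(2)*(-31))*23 = ((-2 - 1*2)*(-31))*23 = ((-2 - 2)*(-31))*23 = -4*(-31)*23 = 124*23 = 2852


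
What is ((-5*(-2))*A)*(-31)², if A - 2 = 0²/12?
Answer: 19220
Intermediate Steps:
A = 2 (A = 2 + 0²/12 = 2 + 0*(1/12) = 2 + 0 = 2)
((-5*(-2))*A)*(-31)² = (-5*(-2)*2)*(-31)² = (10*2)*961 = 20*961 = 19220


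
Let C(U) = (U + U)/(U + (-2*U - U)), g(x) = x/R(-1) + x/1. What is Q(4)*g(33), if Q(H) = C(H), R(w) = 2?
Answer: -99/2 ≈ -49.500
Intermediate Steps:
g(x) = 3*x/2 (g(x) = x/2 + x/1 = x*(½) + x*1 = x/2 + x = 3*x/2)
C(U) = -1 (C(U) = (2*U)/(U - 3*U) = (2*U)/((-2*U)) = (2*U)*(-1/(2*U)) = -1)
Q(H) = -1
Q(4)*g(33) = -3*33/2 = -1*99/2 = -99/2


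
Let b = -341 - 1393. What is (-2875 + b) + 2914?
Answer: -1695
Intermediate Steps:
b = -1734
(-2875 + b) + 2914 = (-2875 - 1734) + 2914 = -4609 + 2914 = -1695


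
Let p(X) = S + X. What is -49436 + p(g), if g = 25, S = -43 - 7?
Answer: -49461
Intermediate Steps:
S = -50
p(X) = -50 + X
-49436 + p(g) = -49436 + (-50 + 25) = -49436 - 25 = -49461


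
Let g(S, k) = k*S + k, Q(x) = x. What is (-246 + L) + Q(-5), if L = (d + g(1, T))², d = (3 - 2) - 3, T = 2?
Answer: -247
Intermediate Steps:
g(S, k) = k + S*k (g(S, k) = S*k + k = k + S*k)
d = -2 (d = 1 - 3 = -2)
L = 4 (L = (-2 + 2*(1 + 1))² = (-2 + 2*2)² = (-2 + 4)² = 2² = 4)
(-246 + L) + Q(-5) = (-246 + 4) - 5 = -242 - 5 = -247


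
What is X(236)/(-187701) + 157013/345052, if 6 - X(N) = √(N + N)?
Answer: 9823142267/21588868484 + 2*√118/187701 ≈ 0.45513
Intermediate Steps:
X(N) = 6 - √2*√N (X(N) = 6 - √(N + N) = 6 - √(2*N) = 6 - √2*√N)
X(236)/(-187701) + 157013/345052 = (6 - √2*√236)/(-187701) + 157013/345052 = (6 - √2*2*√59)*(-1/187701) + 157013*(1/345052) = (6 - 2*√118)*(-1/187701) + 157013/345052 = (-2/62567 + 2*√118/187701) + 157013/345052 = 9823142267/21588868484 + 2*√118/187701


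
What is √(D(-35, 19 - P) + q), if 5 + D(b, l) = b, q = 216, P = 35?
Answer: 4*√11 ≈ 13.266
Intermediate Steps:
D(b, l) = -5 + b
√(D(-35, 19 - P) + q) = √((-5 - 35) + 216) = √(-40 + 216) = √176 = 4*√11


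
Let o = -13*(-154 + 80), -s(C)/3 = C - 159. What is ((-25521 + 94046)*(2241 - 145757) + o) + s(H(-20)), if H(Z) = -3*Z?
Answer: -9834432641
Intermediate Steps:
s(C) = 477 - 3*C (s(C) = -3*(C - 159) = -3*(-159 + C) = 477 - 3*C)
o = 962 (o = -13*(-74) = 962)
((-25521 + 94046)*(2241 - 145757) + o) + s(H(-20)) = ((-25521 + 94046)*(2241 - 145757) + 962) + (477 - (-9)*(-20)) = (68525*(-143516) + 962) + (477 - 3*60) = (-9834433900 + 962) + (477 - 180) = -9834432938 + 297 = -9834432641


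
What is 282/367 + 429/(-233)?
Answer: -91737/85511 ≈ -1.0728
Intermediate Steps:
282/367 + 429/(-233) = 282*(1/367) + 429*(-1/233) = 282/367 - 429/233 = -91737/85511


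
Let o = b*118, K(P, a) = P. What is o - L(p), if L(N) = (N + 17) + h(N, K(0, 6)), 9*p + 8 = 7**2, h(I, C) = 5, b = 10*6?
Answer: 63481/9 ≈ 7053.4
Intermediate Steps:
b = 60
p = 41/9 (p = -8/9 + (1/9)*7**2 = -8/9 + (1/9)*49 = -8/9 + 49/9 = 41/9 ≈ 4.5556)
o = 7080 (o = 60*118 = 7080)
L(N) = 22 + N (L(N) = (N + 17) + 5 = (17 + N) + 5 = 22 + N)
o - L(p) = 7080 - (22 + 41/9) = 7080 - 1*239/9 = 7080 - 239/9 = 63481/9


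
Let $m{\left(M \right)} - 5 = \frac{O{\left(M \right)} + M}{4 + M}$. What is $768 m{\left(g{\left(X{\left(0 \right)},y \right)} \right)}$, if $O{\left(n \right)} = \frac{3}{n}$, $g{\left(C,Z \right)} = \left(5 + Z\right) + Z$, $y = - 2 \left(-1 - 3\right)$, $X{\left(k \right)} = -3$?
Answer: $\frac{785664}{175} \approx 4489.5$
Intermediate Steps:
$y = 8$ ($y = \left(-2\right) \left(-4\right) = 8$)
$g{\left(C,Z \right)} = 5 + 2 Z$
$m{\left(M \right)} = 5 + \frac{M + \frac{3}{M}}{4 + M}$ ($m{\left(M \right)} = 5 + \frac{\frac{3}{M} + M}{4 + M} = 5 + \frac{M + \frac{3}{M}}{4 + M}$)
$768 m{\left(g{\left(X{\left(0 \right)},y \right)} \right)} = 768 \frac{3 + 2 \left(5 + 2 \cdot 8\right) \left(10 + 3 \left(5 + 2 \cdot 8\right)\right)}{\left(5 + 2 \cdot 8\right) \left(4 + \left(5 + 2 \cdot 8\right)\right)} = 768 \frac{3 + 2 \left(5 + 16\right) \left(10 + 3 \left(5 + 16\right)\right)}{\left(5 + 16\right) \left(4 + \left(5 + 16\right)\right)} = 768 \frac{3 + 2 \cdot 21 \left(10 + 3 \cdot 21\right)}{21 \left(4 + 21\right)} = 768 \frac{3 + 2 \cdot 21 \left(10 + 63\right)}{21 \cdot 25} = 768 \cdot \frac{1}{21} \cdot \frac{1}{25} \left(3 + 2 \cdot 21 \cdot 73\right) = 768 \cdot \frac{1}{21} \cdot \frac{1}{25} \left(3 + 3066\right) = 768 \cdot \frac{1}{21} \cdot \frac{1}{25} \cdot 3069 = 768 \cdot \frac{1023}{175} = \frac{785664}{175}$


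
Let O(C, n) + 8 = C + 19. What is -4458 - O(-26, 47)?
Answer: -4443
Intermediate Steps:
O(C, n) = 11 + C (O(C, n) = -8 + (C + 19) = -8 + (19 + C) = 11 + C)
-4458 - O(-26, 47) = -4458 - (11 - 26) = -4458 - 1*(-15) = -4458 + 15 = -4443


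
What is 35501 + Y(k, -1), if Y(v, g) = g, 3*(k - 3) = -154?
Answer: 35500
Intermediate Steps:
k = -145/3 (k = 3 + (1/3)*(-154) = 3 - 154/3 = -145/3 ≈ -48.333)
35501 + Y(k, -1) = 35501 - 1 = 35500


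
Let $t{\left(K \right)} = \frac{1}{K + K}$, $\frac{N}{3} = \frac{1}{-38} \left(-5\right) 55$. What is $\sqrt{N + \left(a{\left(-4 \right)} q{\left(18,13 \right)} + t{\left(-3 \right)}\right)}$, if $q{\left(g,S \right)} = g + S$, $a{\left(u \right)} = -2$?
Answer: $\frac{i \sqrt{131442}}{57} \approx 6.3605 i$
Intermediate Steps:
$N = \frac{825}{38}$ ($N = 3 \frac{1}{-38} \left(-5\right) 55 = 3 \left(- \frac{1}{38}\right) \left(-5\right) 55 = 3 \cdot \frac{5}{38} \cdot 55 = 3 \cdot \frac{275}{38} = \frac{825}{38} \approx 21.711$)
$t{\left(K \right)} = \frac{1}{2 K}$
$q{\left(g,S \right)} = S + g$
$\sqrt{N + \left(a{\left(-4 \right)} q{\left(18,13 \right)} + t{\left(-3 \right)}\right)} = \sqrt{\frac{825}{38} + \left(- 2 \left(13 + 18\right) + \frac{1}{2 \left(-3\right)}\right)} = \sqrt{\frac{825}{38} + \left(\left(-2\right) 31 + \frac{1}{2} \left(- \frac{1}{3}\right)\right)} = \sqrt{\frac{825}{38} - \frac{373}{6}} = \sqrt{- \frac{2306}{57}} = \frac{i \sqrt{131442}}{57}$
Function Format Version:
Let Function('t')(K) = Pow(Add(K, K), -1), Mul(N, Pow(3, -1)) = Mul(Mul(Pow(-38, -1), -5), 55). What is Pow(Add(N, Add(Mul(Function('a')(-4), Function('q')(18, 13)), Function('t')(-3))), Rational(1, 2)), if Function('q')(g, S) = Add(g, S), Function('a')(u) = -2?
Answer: Mul(Rational(1, 57), I, Pow(131442, Rational(1, 2))) ≈ Mul(6.3605, I)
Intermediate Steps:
N = Rational(825, 38) (N = Mul(3, Mul(Mul(Pow(-38, -1), -5), 55)) = Mul(3, Mul(Mul(Rational(-1, 38), -5), 55)) = Mul(3, Mul(Rational(5, 38), 55)) = Mul(3, Rational(275, 38)) = Rational(825, 38) ≈ 21.711)
Function('t')(K) = Mul(Rational(1, 2), Pow(K, -1)) (Function('t')(K) = Pow(Mul(2, K), -1) = Mul(Rational(1, 2), Pow(K, -1)))
Function('q')(g, S) = Add(S, g)
Pow(Add(N, Add(Mul(Function('a')(-4), Function('q')(18, 13)), Function('t')(-3))), Rational(1, 2)) = Pow(Add(Rational(825, 38), Add(Mul(-2, Add(13, 18)), Mul(Rational(1, 2), Pow(-3, -1)))), Rational(1, 2)) = Pow(Add(Rational(825, 38), Add(Mul(-2, 31), Mul(Rational(1, 2), Rational(-1, 3)))), Rational(1, 2)) = Pow(Add(Rational(825, 38), Add(-62, Rational(-1, 6))), Rational(1, 2)) = Pow(Add(Rational(825, 38), Rational(-373, 6)), Rational(1, 2)) = Pow(Rational(-2306, 57), Rational(1, 2)) = Mul(Rational(1, 57), I, Pow(131442, Rational(1, 2)))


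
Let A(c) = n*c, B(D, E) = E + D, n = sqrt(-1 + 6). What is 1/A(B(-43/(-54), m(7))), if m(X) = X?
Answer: 54*sqrt(5)/2105 ≈ 0.057362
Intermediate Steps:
n = sqrt(5) ≈ 2.2361
B(D, E) = D + E
A(c) = c*sqrt(5) (A(c) = sqrt(5)*c = c*sqrt(5))
1/A(B(-43/(-54), m(7))) = 1/((-43/(-54) + 7)*sqrt(5)) = 1/((-43*(-1/54) + 7)*sqrt(5)) = 1/((43/54 + 7)*sqrt(5)) = 1/(421*sqrt(5)/54) = 54*sqrt(5)/2105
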